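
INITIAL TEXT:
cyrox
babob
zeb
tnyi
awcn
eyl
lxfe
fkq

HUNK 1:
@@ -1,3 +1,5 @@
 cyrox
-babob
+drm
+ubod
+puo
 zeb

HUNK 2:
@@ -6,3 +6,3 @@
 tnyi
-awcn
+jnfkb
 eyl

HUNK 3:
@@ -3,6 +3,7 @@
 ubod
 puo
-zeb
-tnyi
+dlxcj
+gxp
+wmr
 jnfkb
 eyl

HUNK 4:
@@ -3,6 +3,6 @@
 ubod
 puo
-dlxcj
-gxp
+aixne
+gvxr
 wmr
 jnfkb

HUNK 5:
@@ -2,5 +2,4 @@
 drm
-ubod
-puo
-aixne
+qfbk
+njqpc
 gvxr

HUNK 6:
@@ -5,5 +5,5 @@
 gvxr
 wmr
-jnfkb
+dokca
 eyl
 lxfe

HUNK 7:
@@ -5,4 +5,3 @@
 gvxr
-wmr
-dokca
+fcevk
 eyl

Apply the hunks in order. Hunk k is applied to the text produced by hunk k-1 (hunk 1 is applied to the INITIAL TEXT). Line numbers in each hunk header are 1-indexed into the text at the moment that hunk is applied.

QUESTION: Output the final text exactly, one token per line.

Answer: cyrox
drm
qfbk
njqpc
gvxr
fcevk
eyl
lxfe
fkq

Derivation:
Hunk 1: at line 1 remove [babob] add [drm,ubod,puo] -> 10 lines: cyrox drm ubod puo zeb tnyi awcn eyl lxfe fkq
Hunk 2: at line 6 remove [awcn] add [jnfkb] -> 10 lines: cyrox drm ubod puo zeb tnyi jnfkb eyl lxfe fkq
Hunk 3: at line 3 remove [zeb,tnyi] add [dlxcj,gxp,wmr] -> 11 lines: cyrox drm ubod puo dlxcj gxp wmr jnfkb eyl lxfe fkq
Hunk 4: at line 3 remove [dlxcj,gxp] add [aixne,gvxr] -> 11 lines: cyrox drm ubod puo aixne gvxr wmr jnfkb eyl lxfe fkq
Hunk 5: at line 2 remove [ubod,puo,aixne] add [qfbk,njqpc] -> 10 lines: cyrox drm qfbk njqpc gvxr wmr jnfkb eyl lxfe fkq
Hunk 6: at line 5 remove [jnfkb] add [dokca] -> 10 lines: cyrox drm qfbk njqpc gvxr wmr dokca eyl lxfe fkq
Hunk 7: at line 5 remove [wmr,dokca] add [fcevk] -> 9 lines: cyrox drm qfbk njqpc gvxr fcevk eyl lxfe fkq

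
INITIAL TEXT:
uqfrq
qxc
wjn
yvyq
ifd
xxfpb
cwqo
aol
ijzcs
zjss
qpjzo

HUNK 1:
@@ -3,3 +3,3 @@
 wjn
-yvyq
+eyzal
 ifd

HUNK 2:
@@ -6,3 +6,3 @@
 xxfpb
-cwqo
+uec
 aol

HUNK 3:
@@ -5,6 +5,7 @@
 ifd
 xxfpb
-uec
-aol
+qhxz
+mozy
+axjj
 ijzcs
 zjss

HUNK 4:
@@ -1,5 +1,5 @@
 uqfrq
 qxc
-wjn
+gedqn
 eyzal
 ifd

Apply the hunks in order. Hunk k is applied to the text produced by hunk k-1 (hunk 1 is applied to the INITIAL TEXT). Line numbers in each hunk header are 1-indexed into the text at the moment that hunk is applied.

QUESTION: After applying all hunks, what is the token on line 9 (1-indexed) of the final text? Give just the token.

Hunk 1: at line 3 remove [yvyq] add [eyzal] -> 11 lines: uqfrq qxc wjn eyzal ifd xxfpb cwqo aol ijzcs zjss qpjzo
Hunk 2: at line 6 remove [cwqo] add [uec] -> 11 lines: uqfrq qxc wjn eyzal ifd xxfpb uec aol ijzcs zjss qpjzo
Hunk 3: at line 5 remove [uec,aol] add [qhxz,mozy,axjj] -> 12 lines: uqfrq qxc wjn eyzal ifd xxfpb qhxz mozy axjj ijzcs zjss qpjzo
Hunk 4: at line 1 remove [wjn] add [gedqn] -> 12 lines: uqfrq qxc gedqn eyzal ifd xxfpb qhxz mozy axjj ijzcs zjss qpjzo
Final line 9: axjj

Answer: axjj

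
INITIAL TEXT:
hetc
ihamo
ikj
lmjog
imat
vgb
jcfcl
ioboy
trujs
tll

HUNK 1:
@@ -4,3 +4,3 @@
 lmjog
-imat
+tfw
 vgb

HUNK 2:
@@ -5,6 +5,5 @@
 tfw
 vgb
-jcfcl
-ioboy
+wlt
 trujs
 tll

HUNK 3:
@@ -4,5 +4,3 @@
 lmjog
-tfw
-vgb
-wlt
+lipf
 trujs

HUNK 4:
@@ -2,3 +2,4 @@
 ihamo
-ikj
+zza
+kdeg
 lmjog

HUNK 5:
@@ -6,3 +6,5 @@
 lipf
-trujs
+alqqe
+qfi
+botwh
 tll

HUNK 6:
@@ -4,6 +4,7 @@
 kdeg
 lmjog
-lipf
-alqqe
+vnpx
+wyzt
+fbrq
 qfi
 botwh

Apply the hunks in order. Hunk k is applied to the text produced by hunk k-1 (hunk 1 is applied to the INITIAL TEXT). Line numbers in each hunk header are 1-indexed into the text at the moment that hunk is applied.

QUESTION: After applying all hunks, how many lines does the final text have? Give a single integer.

Answer: 11

Derivation:
Hunk 1: at line 4 remove [imat] add [tfw] -> 10 lines: hetc ihamo ikj lmjog tfw vgb jcfcl ioboy trujs tll
Hunk 2: at line 5 remove [jcfcl,ioboy] add [wlt] -> 9 lines: hetc ihamo ikj lmjog tfw vgb wlt trujs tll
Hunk 3: at line 4 remove [tfw,vgb,wlt] add [lipf] -> 7 lines: hetc ihamo ikj lmjog lipf trujs tll
Hunk 4: at line 2 remove [ikj] add [zza,kdeg] -> 8 lines: hetc ihamo zza kdeg lmjog lipf trujs tll
Hunk 5: at line 6 remove [trujs] add [alqqe,qfi,botwh] -> 10 lines: hetc ihamo zza kdeg lmjog lipf alqqe qfi botwh tll
Hunk 6: at line 4 remove [lipf,alqqe] add [vnpx,wyzt,fbrq] -> 11 lines: hetc ihamo zza kdeg lmjog vnpx wyzt fbrq qfi botwh tll
Final line count: 11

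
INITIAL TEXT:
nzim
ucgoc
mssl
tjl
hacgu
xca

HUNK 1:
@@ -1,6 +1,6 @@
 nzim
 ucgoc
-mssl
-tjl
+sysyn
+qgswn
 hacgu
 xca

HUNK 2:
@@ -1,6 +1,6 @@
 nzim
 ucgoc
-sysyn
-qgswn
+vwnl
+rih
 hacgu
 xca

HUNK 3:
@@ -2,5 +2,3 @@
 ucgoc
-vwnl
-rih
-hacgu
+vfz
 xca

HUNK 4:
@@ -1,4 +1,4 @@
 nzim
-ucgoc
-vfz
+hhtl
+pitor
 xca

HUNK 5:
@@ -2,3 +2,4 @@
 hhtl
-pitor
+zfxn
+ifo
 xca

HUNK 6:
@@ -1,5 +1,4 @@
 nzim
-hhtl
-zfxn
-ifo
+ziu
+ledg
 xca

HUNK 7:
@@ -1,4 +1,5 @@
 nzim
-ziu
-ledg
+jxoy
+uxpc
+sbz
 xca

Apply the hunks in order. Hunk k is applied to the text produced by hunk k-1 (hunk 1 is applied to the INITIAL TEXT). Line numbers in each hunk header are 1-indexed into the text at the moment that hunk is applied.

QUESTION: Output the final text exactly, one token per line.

Answer: nzim
jxoy
uxpc
sbz
xca

Derivation:
Hunk 1: at line 1 remove [mssl,tjl] add [sysyn,qgswn] -> 6 lines: nzim ucgoc sysyn qgswn hacgu xca
Hunk 2: at line 1 remove [sysyn,qgswn] add [vwnl,rih] -> 6 lines: nzim ucgoc vwnl rih hacgu xca
Hunk 3: at line 2 remove [vwnl,rih,hacgu] add [vfz] -> 4 lines: nzim ucgoc vfz xca
Hunk 4: at line 1 remove [ucgoc,vfz] add [hhtl,pitor] -> 4 lines: nzim hhtl pitor xca
Hunk 5: at line 2 remove [pitor] add [zfxn,ifo] -> 5 lines: nzim hhtl zfxn ifo xca
Hunk 6: at line 1 remove [hhtl,zfxn,ifo] add [ziu,ledg] -> 4 lines: nzim ziu ledg xca
Hunk 7: at line 1 remove [ziu,ledg] add [jxoy,uxpc,sbz] -> 5 lines: nzim jxoy uxpc sbz xca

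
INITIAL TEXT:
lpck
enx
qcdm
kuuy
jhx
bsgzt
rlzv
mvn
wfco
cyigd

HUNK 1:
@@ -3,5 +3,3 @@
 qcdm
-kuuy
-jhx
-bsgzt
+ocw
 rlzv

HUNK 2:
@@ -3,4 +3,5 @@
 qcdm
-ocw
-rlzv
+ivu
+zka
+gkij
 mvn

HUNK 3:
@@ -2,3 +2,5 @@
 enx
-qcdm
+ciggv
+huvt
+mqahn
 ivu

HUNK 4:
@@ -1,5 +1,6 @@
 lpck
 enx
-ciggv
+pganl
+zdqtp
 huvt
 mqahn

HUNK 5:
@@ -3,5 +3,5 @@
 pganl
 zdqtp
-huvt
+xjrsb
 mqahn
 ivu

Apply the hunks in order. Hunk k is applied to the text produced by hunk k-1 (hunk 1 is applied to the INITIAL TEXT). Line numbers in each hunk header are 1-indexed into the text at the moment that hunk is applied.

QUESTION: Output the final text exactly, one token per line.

Hunk 1: at line 3 remove [kuuy,jhx,bsgzt] add [ocw] -> 8 lines: lpck enx qcdm ocw rlzv mvn wfco cyigd
Hunk 2: at line 3 remove [ocw,rlzv] add [ivu,zka,gkij] -> 9 lines: lpck enx qcdm ivu zka gkij mvn wfco cyigd
Hunk 3: at line 2 remove [qcdm] add [ciggv,huvt,mqahn] -> 11 lines: lpck enx ciggv huvt mqahn ivu zka gkij mvn wfco cyigd
Hunk 4: at line 1 remove [ciggv] add [pganl,zdqtp] -> 12 lines: lpck enx pganl zdqtp huvt mqahn ivu zka gkij mvn wfco cyigd
Hunk 5: at line 3 remove [huvt] add [xjrsb] -> 12 lines: lpck enx pganl zdqtp xjrsb mqahn ivu zka gkij mvn wfco cyigd

Answer: lpck
enx
pganl
zdqtp
xjrsb
mqahn
ivu
zka
gkij
mvn
wfco
cyigd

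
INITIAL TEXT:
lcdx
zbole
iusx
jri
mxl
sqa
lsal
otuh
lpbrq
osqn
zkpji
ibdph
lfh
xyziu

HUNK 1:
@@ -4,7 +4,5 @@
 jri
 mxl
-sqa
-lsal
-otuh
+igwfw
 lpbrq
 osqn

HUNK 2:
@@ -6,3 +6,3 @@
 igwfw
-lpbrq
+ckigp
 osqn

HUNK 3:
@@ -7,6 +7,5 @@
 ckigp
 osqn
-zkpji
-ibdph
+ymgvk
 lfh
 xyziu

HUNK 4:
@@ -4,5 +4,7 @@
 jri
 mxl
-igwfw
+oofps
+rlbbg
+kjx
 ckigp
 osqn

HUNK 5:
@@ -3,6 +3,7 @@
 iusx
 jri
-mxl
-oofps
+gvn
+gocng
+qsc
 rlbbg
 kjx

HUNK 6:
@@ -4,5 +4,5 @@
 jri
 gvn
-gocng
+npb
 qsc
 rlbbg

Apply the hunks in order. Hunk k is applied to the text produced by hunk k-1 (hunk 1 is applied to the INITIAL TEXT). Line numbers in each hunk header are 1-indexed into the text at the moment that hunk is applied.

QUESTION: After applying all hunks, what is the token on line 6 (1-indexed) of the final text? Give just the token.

Answer: npb

Derivation:
Hunk 1: at line 4 remove [sqa,lsal,otuh] add [igwfw] -> 12 lines: lcdx zbole iusx jri mxl igwfw lpbrq osqn zkpji ibdph lfh xyziu
Hunk 2: at line 6 remove [lpbrq] add [ckigp] -> 12 lines: lcdx zbole iusx jri mxl igwfw ckigp osqn zkpji ibdph lfh xyziu
Hunk 3: at line 7 remove [zkpji,ibdph] add [ymgvk] -> 11 lines: lcdx zbole iusx jri mxl igwfw ckigp osqn ymgvk lfh xyziu
Hunk 4: at line 4 remove [igwfw] add [oofps,rlbbg,kjx] -> 13 lines: lcdx zbole iusx jri mxl oofps rlbbg kjx ckigp osqn ymgvk lfh xyziu
Hunk 5: at line 3 remove [mxl,oofps] add [gvn,gocng,qsc] -> 14 lines: lcdx zbole iusx jri gvn gocng qsc rlbbg kjx ckigp osqn ymgvk lfh xyziu
Hunk 6: at line 4 remove [gocng] add [npb] -> 14 lines: lcdx zbole iusx jri gvn npb qsc rlbbg kjx ckigp osqn ymgvk lfh xyziu
Final line 6: npb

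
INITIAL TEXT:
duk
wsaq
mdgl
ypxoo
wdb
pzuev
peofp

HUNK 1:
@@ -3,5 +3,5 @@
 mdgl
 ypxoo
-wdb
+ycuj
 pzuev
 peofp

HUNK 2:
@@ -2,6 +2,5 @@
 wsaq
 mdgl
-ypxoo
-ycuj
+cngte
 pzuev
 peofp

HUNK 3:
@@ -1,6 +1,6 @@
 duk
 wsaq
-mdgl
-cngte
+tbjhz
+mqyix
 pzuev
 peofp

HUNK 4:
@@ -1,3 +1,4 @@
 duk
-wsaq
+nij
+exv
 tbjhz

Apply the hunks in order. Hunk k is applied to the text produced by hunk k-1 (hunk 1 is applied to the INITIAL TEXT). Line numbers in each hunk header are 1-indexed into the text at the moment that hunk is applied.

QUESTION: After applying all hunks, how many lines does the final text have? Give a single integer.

Answer: 7

Derivation:
Hunk 1: at line 3 remove [wdb] add [ycuj] -> 7 lines: duk wsaq mdgl ypxoo ycuj pzuev peofp
Hunk 2: at line 2 remove [ypxoo,ycuj] add [cngte] -> 6 lines: duk wsaq mdgl cngte pzuev peofp
Hunk 3: at line 1 remove [mdgl,cngte] add [tbjhz,mqyix] -> 6 lines: duk wsaq tbjhz mqyix pzuev peofp
Hunk 4: at line 1 remove [wsaq] add [nij,exv] -> 7 lines: duk nij exv tbjhz mqyix pzuev peofp
Final line count: 7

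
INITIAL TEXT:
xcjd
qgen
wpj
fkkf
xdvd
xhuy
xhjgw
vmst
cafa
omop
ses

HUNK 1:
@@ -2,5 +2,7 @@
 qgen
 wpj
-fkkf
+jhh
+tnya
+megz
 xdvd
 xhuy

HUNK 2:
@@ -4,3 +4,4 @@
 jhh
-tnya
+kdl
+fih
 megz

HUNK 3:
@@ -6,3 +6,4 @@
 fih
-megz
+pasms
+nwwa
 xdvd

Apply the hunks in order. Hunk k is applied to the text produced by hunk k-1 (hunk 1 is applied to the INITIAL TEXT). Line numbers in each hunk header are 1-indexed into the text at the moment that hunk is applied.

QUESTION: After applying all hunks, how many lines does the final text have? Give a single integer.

Hunk 1: at line 2 remove [fkkf] add [jhh,tnya,megz] -> 13 lines: xcjd qgen wpj jhh tnya megz xdvd xhuy xhjgw vmst cafa omop ses
Hunk 2: at line 4 remove [tnya] add [kdl,fih] -> 14 lines: xcjd qgen wpj jhh kdl fih megz xdvd xhuy xhjgw vmst cafa omop ses
Hunk 3: at line 6 remove [megz] add [pasms,nwwa] -> 15 lines: xcjd qgen wpj jhh kdl fih pasms nwwa xdvd xhuy xhjgw vmst cafa omop ses
Final line count: 15

Answer: 15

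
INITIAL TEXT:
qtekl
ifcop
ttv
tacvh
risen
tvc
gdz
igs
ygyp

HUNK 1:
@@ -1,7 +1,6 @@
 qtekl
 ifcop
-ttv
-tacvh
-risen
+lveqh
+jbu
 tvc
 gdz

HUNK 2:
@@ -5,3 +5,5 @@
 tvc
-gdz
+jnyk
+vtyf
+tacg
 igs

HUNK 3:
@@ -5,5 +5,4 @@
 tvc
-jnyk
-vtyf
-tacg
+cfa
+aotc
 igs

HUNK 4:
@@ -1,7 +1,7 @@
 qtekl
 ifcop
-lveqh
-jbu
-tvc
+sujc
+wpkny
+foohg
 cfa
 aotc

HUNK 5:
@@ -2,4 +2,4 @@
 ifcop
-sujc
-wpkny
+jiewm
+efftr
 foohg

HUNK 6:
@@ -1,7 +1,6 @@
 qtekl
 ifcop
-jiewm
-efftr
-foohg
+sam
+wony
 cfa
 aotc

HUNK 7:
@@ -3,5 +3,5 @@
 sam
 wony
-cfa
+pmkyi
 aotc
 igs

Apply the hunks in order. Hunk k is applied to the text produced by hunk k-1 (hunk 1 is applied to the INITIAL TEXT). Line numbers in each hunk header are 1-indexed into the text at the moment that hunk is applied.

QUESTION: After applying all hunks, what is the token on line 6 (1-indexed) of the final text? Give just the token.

Hunk 1: at line 1 remove [ttv,tacvh,risen] add [lveqh,jbu] -> 8 lines: qtekl ifcop lveqh jbu tvc gdz igs ygyp
Hunk 2: at line 5 remove [gdz] add [jnyk,vtyf,tacg] -> 10 lines: qtekl ifcop lveqh jbu tvc jnyk vtyf tacg igs ygyp
Hunk 3: at line 5 remove [jnyk,vtyf,tacg] add [cfa,aotc] -> 9 lines: qtekl ifcop lveqh jbu tvc cfa aotc igs ygyp
Hunk 4: at line 1 remove [lveqh,jbu,tvc] add [sujc,wpkny,foohg] -> 9 lines: qtekl ifcop sujc wpkny foohg cfa aotc igs ygyp
Hunk 5: at line 2 remove [sujc,wpkny] add [jiewm,efftr] -> 9 lines: qtekl ifcop jiewm efftr foohg cfa aotc igs ygyp
Hunk 6: at line 1 remove [jiewm,efftr,foohg] add [sam,wony] -> 8 lines: qtekl ifcop sam wony cfa aotc igs ygyp
Hunk 7: at line 3 remove [cfa] add [pmkyi] -> 8 lines: qtekl ifcop sam wony pmkyi aotc igs ygyp
Final line 6: aotc

Answer: aotc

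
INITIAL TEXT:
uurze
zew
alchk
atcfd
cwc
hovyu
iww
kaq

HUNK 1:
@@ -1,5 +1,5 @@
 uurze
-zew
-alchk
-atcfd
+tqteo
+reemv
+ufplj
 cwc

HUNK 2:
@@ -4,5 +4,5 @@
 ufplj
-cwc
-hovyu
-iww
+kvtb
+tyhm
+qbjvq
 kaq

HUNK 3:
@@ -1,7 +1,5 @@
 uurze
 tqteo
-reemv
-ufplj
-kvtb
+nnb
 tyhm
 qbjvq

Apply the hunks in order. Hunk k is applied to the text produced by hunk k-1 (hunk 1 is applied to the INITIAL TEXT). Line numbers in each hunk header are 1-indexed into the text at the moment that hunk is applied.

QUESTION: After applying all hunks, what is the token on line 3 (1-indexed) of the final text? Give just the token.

Hunk 1: at line 1 remove [zew,alchk,atcfd] add [tqteo,reemv,ufplj] -> 8 lines: uurze tqteo reemv ufplj cwc hovyu iww kaq
Hunk 2: at line 4 remove [cwc,hovyu,iww] add [kvtb,tyhm,qbjvq] -> 8 lines: uurze tqteo reemv ufplj kvtb tyhm qbjvq kaq
Hunk 3: at line 1 remove [reemv,ufplj,kvtb] add [nnb] -> 6 lines: uurze tqteo nnb tyhm qbjvq kaq
Final line 3: nnb

Answer: nnb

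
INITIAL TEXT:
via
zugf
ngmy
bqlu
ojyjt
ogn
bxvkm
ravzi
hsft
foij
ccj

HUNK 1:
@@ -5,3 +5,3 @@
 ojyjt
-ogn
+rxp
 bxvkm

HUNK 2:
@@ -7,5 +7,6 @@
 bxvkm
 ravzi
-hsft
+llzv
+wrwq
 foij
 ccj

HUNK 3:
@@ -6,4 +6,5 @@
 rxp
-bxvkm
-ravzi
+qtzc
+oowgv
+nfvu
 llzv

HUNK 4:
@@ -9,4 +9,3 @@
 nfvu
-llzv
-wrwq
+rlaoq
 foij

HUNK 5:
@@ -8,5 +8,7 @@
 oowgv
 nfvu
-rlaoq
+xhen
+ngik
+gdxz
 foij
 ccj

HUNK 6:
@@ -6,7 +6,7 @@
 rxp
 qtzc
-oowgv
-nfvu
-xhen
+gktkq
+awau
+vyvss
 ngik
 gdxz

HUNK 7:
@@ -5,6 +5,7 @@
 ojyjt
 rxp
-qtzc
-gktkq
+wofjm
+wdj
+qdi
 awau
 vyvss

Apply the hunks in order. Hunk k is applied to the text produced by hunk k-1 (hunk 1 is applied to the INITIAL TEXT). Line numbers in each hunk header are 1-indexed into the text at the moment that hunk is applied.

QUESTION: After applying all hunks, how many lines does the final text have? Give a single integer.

Answer: 15

Derivation:
Hunk 1: at line 5 remove [ogn] add [rxp] -> 11 lines: via zugf ngmy bqlu ojyjt rxp bxvkm ravzi hsft foij ccj
Hunk 2: at line 7 remove [hsft] add [llzv,wrwq] -> 12 lines: via zugf ngmy bqlu ojyjt rxp bxvkm ravzi llzv wrwq foij ccj
Hunk 3: at line 6 remove [bxvkm,ravzi] add [qtzc,oowgv,nfvu] -> 13 lines: via zugf ngmy bqlu ojyjt rxp qtzc oowgv nfvu llzv wrwq foij ccj
Hunk 4: at line 9 remove [llzv,wrwq] add [rlaoq] -> 12 lines: via zugf ngmy bqlu ojyjt rxp qtzc oowgv nfvu rlaoq foij ccj
Hunk 5: at line 8 remove [rlaoq] add [xhen,ngik,gdxz] -> 14 lines: via zugf ngmy bqlu ojyjt rxp qtzc oowgv nfvu xhen ngik gdxz foij ccj
Hunk 6: at line 6 remove [oowgv,nfvu,xhen] add [gktkq,awau,vyvss] -> 14 lines: via zugf ngmy bqlu ojyjt rxp qtzc gktkq awau vyvss ngik gdxz foij ccj
Hunk 7: at line 5 remove [qtzc,gktkq] add [wofjm,wdj,qdi] -> 15 lines: via zugf ngmy bqlu ojyjt rxp wofjm wdj qdi awau vyvss ngik gdxz foij ccj
Final line count: 15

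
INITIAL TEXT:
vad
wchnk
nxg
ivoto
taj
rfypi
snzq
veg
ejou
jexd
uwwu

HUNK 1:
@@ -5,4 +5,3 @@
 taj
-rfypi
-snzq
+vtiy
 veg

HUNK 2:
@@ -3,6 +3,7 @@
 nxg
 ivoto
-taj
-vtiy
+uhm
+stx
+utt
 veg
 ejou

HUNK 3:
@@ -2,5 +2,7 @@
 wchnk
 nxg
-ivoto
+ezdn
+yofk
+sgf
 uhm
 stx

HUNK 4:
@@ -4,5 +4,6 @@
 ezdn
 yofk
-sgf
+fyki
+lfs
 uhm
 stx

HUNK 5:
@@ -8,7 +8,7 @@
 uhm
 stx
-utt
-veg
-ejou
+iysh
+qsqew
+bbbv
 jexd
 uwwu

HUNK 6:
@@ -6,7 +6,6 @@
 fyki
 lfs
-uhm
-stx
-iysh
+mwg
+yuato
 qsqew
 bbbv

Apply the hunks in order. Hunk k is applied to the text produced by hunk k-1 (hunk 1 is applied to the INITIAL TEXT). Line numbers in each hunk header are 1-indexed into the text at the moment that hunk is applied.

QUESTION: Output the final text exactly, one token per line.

Answer: vad
wchnk
nxg
ezdn
yofk
fyki
lfs
mwg
yuato
qsqew
bbbv
jexd
uwwu

Derivation:
Hunk 1: at line 5 remove [rfypi,snzq] add [vtiy] -> 10 lines: vad wchnk nxg ivoto taj vtiy veg ejou jexd uwwu
Hunk 2: at line 3 remove [taj,vtiy] add [uhm,stx,utt] -> 11 lines: vad wchnk nxg ivoto uhm stx utt veg ejou jexd uwwu
Hunk 3: at line 2 remove [ivoto] add [ezdn,yofk,sgf] -> 13 lines: vad wchnk nxg ezdn yofk sgf uhm stx utt veg ejou jexd uwwu
Hunk 4: at line 4 remove [sgf] add [fyki,lfs] -> 14 lines: vad wchnk nxg ezdn yofk fyki lfs uhm stx utt veg ejou jexd uwwu
Hunk 5: at line 8 remove [utt,veg,ejou] add [iysh,qsqew,bbbv] -> 14 lines: vad wchnk nxg ezdn yofk fyki lfs uhm stx iysh qsqew bbbv jexd uwwu
Hunk 6: at line 6 remove [uhm,stx,iysh] add [mwg,yuato] -> 13 lines: vad wchnk nxg ezdn yofk fyki lfs mwg yuato qsqew bbbv jexd uwwu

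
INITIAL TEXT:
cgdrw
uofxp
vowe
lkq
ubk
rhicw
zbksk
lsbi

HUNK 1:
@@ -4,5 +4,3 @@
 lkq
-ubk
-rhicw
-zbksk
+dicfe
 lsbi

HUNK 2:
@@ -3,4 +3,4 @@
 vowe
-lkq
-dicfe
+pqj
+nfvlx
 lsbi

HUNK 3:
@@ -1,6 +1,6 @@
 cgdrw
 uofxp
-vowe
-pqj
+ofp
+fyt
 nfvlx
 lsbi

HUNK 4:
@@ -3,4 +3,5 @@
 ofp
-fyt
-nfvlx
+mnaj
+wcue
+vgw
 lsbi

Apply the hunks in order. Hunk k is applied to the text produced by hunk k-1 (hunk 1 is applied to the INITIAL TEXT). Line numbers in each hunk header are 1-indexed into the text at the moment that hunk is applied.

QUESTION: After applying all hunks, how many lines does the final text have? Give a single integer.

Answer: 7

Derivation:
Hunk 1: at line 4 remove [ubk,rhicw,zbksk] add [dicfe] -> 6 lines: cgdrw uofxp vowe lkq dicfe lsbi
Hunk 2: at line 3 remove [lkq,dicfe] add [pqj,nfvlx] -> 6 lines: cgdrw uofxp vowe pqj nfvlx lsbi
Hunk 3: at line 1 remove [vowe,pqj] add [ofp,fyt] -> 6 lines: cgdrw uofxp ofp fyt nfvlx lsbi
Hunk 4: at line 3 remove [fyt,nfvlx] add [mnaj,wcue,vgw] -> 7 lines: cgdrw uofxp ofp mnaj wcue vgw lsbi
Final line count: 7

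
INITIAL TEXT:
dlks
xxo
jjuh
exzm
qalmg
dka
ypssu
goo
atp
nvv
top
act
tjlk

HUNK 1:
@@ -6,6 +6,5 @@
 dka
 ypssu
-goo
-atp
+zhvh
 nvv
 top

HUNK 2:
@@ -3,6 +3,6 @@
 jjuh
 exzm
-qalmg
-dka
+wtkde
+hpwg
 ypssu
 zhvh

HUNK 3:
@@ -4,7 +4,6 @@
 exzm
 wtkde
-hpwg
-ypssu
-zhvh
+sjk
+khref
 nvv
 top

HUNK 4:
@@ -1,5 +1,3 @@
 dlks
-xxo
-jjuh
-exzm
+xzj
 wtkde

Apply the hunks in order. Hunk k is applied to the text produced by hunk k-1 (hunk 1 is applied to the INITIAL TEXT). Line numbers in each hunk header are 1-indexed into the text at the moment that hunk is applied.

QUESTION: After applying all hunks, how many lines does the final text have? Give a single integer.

Answer: 9

Derivation:
Hunk 1: at line 6 remove [goo,atp] add [zhvh] -> 12 lines: dlks xxo jjuh exzm qalmg dka ypssu zhvh nvv top act tjlk
Hunk 2: at line 3 remove [qalmg,dka] add [wtkde,hpwg] -> 12 lines: dlks xxo jjuh exzm wtkde hpwg ypssu zhvh nvv top act tjlk
Hunk 3: at line 4 remove [hpwg,ypssu,zhvh] add [sjk,khref] -> 11 lines: dlks xxo jjuh exzm wtkde sjk khref nvv top act tjlk
Hunk 4: at line 1 remove [xxo,jjuh,exzm] add [xzj] -> 9 lines: dlks xzj wtkde sjk khref nvv top act tjlk
Final line count: 9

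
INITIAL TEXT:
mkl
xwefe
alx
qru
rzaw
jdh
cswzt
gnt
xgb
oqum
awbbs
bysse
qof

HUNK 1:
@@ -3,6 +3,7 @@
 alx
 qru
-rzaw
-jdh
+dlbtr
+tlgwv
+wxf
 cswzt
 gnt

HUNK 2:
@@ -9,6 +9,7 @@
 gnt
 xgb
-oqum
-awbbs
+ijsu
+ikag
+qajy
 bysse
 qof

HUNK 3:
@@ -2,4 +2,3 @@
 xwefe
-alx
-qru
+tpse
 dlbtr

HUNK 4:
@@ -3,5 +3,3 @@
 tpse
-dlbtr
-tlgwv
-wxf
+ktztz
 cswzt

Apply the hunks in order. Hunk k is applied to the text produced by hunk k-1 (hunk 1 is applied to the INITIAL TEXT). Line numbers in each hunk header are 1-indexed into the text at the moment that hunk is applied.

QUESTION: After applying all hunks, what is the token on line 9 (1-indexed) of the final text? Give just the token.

Hunk 1: at line 3 remove [rzaw,jdh] add [dlbtr,tlgwv,wxf] -> 14 lines: mkl xwefe alx qru dlbtr tlgwv wxf cswzt gnt xgb oqum awbbs bysse qof
Hunk 2: at line 9 remove [oqum,awbbs] add [ijsu,ikag,qajy] -> 15 lines: mkl xwefe alx qru dlbtr tlgwv wxf cswzt gnt xgb ijsu ikag qajy bysse qof
Hunk 3: at line 2 remove [alx,qru] add [tpse] -> 14 lines: mkl xwefe tpse dlbtr tlgwv wxf cswzt gnt xgb ijsu ikag qajy bysse qof
Hunk 4: at line 3 remove [dlbtr,tlgwv,wxf] add [ktztz] -> 12 lines: mkl xwefe tpse ktztz cswzt gnt xgb ijsu ikag qajy bysse qof
Final line 9: ikag

Answer: ikag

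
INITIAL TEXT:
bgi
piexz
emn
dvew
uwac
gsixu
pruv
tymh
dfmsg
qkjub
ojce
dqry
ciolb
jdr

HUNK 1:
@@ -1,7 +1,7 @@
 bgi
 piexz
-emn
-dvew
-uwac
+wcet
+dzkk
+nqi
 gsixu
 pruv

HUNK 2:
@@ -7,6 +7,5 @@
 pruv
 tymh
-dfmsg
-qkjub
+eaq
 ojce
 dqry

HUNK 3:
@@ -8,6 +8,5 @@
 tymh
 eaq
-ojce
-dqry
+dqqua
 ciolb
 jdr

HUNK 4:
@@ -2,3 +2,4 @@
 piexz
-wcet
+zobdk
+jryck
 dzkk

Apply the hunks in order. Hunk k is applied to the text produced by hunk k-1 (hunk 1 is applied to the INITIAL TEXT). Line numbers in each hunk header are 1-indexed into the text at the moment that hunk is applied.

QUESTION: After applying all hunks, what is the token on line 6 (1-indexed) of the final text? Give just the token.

Hunk 1: at line 1 remove [emn,dvew,uwac] add [wcet,dzkk,nqi] -> 14 lines: bgi piexz wcet dzkk nqi gsixu pruv tymh dfmsg qkjub ojce dqry ciolb jdr
Hunk 2: at line 7 remove [dfmsg,qkjub] add [eaq] -> 13 lines: bgi piexz wcet dzkk nqi gsixu pruv tymh eaq ojce dqry ciolb jdr
Hunk 3: at line 8 remove [ojce,dqry] add [dqqua] -> 12 lines: bgi piexz wcet dzkk nqi gsixu pruv tymh eaq dqqua ciolb jdr
Hunk 4: at line 2 remove [wcet] add [zobdk,jryck] -> 13 lines: bgi piexz zobdk jryck dzkk nqi gsixu pruv tymh eaq dqqua ciolb jdr
Final line 6: nqi

Answer: nqi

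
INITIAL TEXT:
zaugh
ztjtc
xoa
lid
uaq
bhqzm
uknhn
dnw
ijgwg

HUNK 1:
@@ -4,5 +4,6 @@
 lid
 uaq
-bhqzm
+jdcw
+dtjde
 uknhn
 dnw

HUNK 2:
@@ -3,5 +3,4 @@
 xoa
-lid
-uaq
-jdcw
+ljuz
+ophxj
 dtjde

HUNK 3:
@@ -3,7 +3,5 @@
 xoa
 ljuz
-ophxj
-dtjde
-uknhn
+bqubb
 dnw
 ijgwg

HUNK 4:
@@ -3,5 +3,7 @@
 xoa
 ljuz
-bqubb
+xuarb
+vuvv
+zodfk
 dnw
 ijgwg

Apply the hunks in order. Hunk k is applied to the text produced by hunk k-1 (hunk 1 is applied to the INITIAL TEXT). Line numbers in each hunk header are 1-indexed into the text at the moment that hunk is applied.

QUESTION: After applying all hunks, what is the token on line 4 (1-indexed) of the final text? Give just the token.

Hunk 1: at line 4 remove [bhqzm] add [jdcw,dtjde] -> 10 lines: zaugh ztjtc xoa lid uaq jdcw dtjde uknhn dnw ijgwg
Hunk 2: at line 3 remove [lid,uaq,jdcw] add [ljuz,ophxj] -> 9 lines: zaugh ztjtc xoa ljuz ophxj dtjde uknhn dnw ijgwg
Hunk 3: at line 3 remove [ophxj,dtjde,uknhn] add [bqubb] -> 7 lines: zaugh ztjtc xoa ljuz bqubb dnw ijgwg
Hunk 4: at line 3 remove [bqubb] add [xuarb,vuvv,zodfk] -> 9 lines: zaugh ztjtc xoa ljuz xuarb vuvv zodfk dnw ijgwg
Final line 4: ljuz

Answer: ljuz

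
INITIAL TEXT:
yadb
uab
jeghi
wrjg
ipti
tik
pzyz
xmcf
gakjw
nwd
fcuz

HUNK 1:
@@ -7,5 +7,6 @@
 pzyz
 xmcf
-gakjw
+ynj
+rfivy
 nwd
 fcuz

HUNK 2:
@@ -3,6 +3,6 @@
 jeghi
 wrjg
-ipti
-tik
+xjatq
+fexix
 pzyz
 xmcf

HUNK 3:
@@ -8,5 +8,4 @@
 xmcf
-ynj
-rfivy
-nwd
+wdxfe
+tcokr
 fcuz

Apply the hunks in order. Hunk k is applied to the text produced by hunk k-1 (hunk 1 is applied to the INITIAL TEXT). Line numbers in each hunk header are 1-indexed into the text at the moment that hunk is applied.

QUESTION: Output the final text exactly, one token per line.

Answer: yadb
uab
jeghi
wrjg
xjatq
fexix
pzyz
xmcf
wdxfe
tcokr
fcuz

Derivation:
Hunk 1: at line 7 remove [gakjw] add [ynj,rfivy] -> 12 lines: yadb uab jeghi wrjg ipti tik pzyz xmcf ynj rfivy nwd fcuz
Hunk 2: at line 3 remove [ipti,tik] add [xjatq,fexix] -> 12 lines: yadb uab jeghi wrjg xjatq fexix pzyz xmcf ynj rfivy nwd fcuz
Hunk 3: at line 8 remove [ynj,rfivy,nwd] add [wdxfe,tcokr] -> 11 lines: yadb uab jeghi wrjg xjatq fexix pzyz xmcf wdxfe tcokr fcuz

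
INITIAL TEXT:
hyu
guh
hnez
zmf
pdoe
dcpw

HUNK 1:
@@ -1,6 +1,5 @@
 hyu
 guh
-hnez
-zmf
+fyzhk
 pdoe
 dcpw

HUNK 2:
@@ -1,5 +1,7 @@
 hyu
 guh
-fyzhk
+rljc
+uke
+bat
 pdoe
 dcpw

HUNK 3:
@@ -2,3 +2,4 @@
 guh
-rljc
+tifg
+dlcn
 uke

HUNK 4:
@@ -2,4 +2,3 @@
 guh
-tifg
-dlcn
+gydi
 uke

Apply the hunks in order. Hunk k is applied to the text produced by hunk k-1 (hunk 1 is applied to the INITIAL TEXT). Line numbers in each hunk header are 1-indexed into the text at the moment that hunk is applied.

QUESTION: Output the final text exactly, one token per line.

Answer: hyu
guh
gydi
uke
bat
pdoe
dcpw

Derivation:
Hunk 1: at line 1 remove [hnez,zmf] add [fyzhk] -> 5 lines: hyu guh fyzhk pdoe dcpw
Hunk 2: at line 1 remove [fyzhk] add [rljc,uke,bat] -> 7 lines: hyu guh rljc uke bat pdoe dcpw
Hunk 3: at line 2 remove [rljc] add [tifg,dlcn] -> 8 lines: hyu guh tifg dlcn uke bat pdoe dcpw
Hunk 4: at line 2 remove [tifg,dlcn] add [gydi] -> 7 lines: hyu guh gydi uke bat pdoe dcpw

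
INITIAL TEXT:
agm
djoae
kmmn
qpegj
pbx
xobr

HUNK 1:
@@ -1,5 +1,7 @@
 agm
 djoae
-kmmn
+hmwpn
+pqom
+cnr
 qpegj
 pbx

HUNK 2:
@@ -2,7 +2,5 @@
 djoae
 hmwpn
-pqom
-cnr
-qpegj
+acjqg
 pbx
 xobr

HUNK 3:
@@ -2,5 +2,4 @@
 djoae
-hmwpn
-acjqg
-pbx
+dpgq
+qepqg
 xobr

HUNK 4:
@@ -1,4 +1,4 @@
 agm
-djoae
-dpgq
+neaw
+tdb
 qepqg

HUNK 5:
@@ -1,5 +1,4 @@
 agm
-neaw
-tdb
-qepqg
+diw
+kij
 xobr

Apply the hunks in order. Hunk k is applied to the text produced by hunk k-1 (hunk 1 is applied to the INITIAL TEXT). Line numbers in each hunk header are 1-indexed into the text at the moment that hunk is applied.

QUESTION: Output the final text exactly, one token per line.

Answer: agm
diw
kij
xobr

Derivation:
Hunk 1: at line 1 remove [kmmn] add [hmwpn,pqom,cnr] -> 8 lines: agm djoae hmwpn pqom cnr qpegj pbx xobr
Hunk 2: at line 2 remove [pqom,cnr,qpegj] add [acjqg] -> 6 lines: agm djoae hmwpn acjqg pbx xobr
Hunk 3: at line 2 remove [hmwpn,acjqg,pbx] add [dpgq,qepqg] -> 5 lines: agm djoae dpgq qepqg xobr
Hunk 4: at line 1 remove [djoae,dpgq] add [neaw,tdb] -> 5 lines: agm neaw tdb qepqg xobr
Hunk 5: at line 1 remove [neaw,tdb,qepqg] add [diw,kij] -> 4 lines: agm diw kij xobr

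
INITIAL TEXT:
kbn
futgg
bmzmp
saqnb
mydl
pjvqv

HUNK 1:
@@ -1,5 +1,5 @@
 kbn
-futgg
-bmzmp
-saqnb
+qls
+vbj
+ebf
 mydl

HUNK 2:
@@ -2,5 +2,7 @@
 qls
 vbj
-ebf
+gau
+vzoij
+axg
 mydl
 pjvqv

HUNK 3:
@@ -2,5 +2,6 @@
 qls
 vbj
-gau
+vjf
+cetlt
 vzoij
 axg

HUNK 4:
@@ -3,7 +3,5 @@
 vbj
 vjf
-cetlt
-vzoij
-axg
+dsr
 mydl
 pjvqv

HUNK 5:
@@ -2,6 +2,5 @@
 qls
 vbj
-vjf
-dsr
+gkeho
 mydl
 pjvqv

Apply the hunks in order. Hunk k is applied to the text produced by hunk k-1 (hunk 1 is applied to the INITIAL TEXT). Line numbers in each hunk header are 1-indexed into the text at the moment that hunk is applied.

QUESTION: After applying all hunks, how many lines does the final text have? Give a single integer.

Answer: 6

Derivation:
Hunk 1: at line 1 remove [futgg,bmzmp,saqnb] add [qls,vbj,ebf] -> 6 lines: kbn qls vbj ebf mydl pjvqv
Hunk 2: at line 2 remove [ebf] add [gau,vzoij,axg] -> 8 lines: kbn qls vbj gau vzoij axg mydl pjvqv
Hunk 3: at line 2 remove [gau] add [vjf,cetlt] -> 9 lines: kbn qls vbj vjf cetlt vzoij axg mydl pjvqv
Hunk 4: at line 3 remove [cetlt,vzoij,axg] add [dsr] -> 7 lines: kbn qls vbj vjf dsr mydl pjvqv
Hunk 5: at line 2 remove [vjf,dsr] add [gkeho] -> 6 lines: kbn qls vbj gkeho mydl pjvqv
Final line count: 6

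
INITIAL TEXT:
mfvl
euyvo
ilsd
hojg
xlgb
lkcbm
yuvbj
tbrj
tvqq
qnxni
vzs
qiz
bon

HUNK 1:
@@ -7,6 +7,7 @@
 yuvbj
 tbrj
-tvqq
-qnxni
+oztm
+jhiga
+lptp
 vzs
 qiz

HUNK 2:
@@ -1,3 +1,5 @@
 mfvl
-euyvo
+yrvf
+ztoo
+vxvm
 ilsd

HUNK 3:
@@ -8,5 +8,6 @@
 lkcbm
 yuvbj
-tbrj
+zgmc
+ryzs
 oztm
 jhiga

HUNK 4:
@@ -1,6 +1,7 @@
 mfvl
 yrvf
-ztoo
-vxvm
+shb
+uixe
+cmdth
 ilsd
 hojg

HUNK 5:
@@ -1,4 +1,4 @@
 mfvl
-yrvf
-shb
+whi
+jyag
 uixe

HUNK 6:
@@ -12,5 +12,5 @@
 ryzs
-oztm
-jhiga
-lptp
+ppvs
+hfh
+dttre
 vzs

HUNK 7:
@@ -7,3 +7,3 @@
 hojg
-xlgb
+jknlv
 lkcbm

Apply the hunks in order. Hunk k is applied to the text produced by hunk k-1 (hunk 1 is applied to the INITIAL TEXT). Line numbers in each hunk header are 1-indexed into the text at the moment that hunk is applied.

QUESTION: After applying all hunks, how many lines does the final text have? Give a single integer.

Answer: 18

Derivation:
Hunk 1: at line 7 remove [tvqq,qnxni] add [oztm,jhiga,lptp] -> 14 lines: mfvl euyvo ilsd hojg xlgb lkcbm yuvbj tbrj oztm jhiga lptp vzs qiz bon
Hunk 2: at line 1 remove [euyvo] add [yrvf,ztoo,vxvm] -> 16 lines: mfvl yrvf ztoo vxvm ilsd hojg xlgb lkcbm yuvbj tbrj oztm jhiga lptp vzs qiz bon
Hunk 3: at line 8 remove [tbrj] add [zgmc,ryzs] -> 17 lines: mfvl yrvf ztoo vxvm ilsd hojg xlgb lkcbm yuvbj zgmc ryzs oztm jhiga lptp vzs qiz bon
Hunk 4: at line 1 remove [ztoo,vxvm] add [shb,uixe,cmdth] -> 18 lines: mfvl yrvf shb uixe cmdth ilsd hojg xlgb lkcbm yuvbj zgmc ryzs oztm jhiga lptp vzs qiz bon
Hunk 5: at line 1 remove [yrvf,shb] add [whi,jyag] -> 18 lines: mfvl whi jyag uixe cmdth ilsd hojg xlgb lkcbm yuvbj zgmc ryzs oztm jhiga lptp vzs qiz bon
Hunk 6: at line 12 remove [oztm,jhiga,lptp] add [ppvs,hfh,dttre] -> 18 lines: mfvl whi jyag uixe cmdth ilsd hojg xlgb lkcbm yuvbj zgmc ryzs ppvs hfh dttre vzs qiz bon
Hunk 7: at line 7 remove [xlgb] add [jknlv] -> 18 lines: mfvl whi jyag uixe cmdth ilsd hojg jknlv lkcbm yuvbj zgmc ryzs ppvs hfh dttre vzs qiz bon
Final line count: 18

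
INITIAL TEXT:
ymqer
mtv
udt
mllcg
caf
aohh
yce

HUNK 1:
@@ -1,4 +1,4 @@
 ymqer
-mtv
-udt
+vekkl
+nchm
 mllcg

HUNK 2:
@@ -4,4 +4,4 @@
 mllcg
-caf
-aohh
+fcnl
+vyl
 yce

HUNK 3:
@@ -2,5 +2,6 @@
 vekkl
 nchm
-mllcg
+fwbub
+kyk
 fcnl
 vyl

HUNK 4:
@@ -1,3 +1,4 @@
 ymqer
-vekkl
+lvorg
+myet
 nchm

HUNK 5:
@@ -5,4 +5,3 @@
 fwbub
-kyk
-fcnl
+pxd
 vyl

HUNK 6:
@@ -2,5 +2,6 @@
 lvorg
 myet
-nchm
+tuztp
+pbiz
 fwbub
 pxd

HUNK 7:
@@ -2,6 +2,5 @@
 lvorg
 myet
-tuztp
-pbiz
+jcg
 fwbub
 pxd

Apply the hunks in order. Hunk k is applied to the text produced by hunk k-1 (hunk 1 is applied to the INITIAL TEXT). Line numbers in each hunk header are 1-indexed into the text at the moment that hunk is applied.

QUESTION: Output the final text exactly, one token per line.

Hunk 1: at line 1 remove [mtv,udt] add [vekkl,nchm] -> 7 lines: ymqer vekkl nchm mllcg caf aohh yce
Hunk 2: at line 4 remove [caf,aohh] add [fcnl,vyl] -> 7 lines: ymqer vekkl nchm mllcg fcnl vyl yce
Hunk 3: at line 2 remove [mllcg] add [fwbub,kyk] -> 8 lines: ymqer vekkl nchm fwbub kyk fcnl vyl yce
Hunk 4: at line 1 remove [vekkl] add [lvorg,myet] -> 9 lines: ymqer lvorg myet nchm fwbub kyk fcnl vyl yce
Hunk 5: at line 5 remove [kyk,fcnl] add [pxd] -> 8 lines: ymqer lvorg myet nchm fwbub pxd vyl yce
Hunk 6: at line 2 remove [nchm] add [tuztp,pbiz] -> 9 lines: ymqer lvorg myet tuztp pbiz fwbub pxd vyl yce
Hunk 7: at line 2 remove [tuztp,pbiz] add [jcg] -> 8 lines: ymqer lvorg myet jcg fwbub pxd vyl yce

Answer: ymqer
lvorg
myet
jcg
fwbub
pxd
vyl
yce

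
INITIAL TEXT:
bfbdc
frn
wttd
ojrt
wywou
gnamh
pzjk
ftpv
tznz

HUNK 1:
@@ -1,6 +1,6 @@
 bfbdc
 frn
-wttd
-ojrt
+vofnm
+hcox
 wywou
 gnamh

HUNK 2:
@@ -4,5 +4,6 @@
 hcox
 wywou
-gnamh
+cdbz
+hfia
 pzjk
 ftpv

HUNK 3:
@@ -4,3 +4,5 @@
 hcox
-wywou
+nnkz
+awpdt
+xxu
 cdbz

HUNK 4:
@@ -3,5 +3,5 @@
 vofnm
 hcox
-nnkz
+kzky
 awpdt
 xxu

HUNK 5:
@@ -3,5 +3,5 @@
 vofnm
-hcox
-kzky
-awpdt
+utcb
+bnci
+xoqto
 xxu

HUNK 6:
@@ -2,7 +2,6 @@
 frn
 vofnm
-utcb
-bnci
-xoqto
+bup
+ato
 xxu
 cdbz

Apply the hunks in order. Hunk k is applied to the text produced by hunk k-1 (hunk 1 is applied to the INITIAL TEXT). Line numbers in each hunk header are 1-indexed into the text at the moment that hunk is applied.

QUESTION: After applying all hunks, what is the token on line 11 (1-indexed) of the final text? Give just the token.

Answer: tznz

Derivation:
Hunk 1: at line 1 remove [wttd,ojrt] add [vofnm,hcox] -> 9 lines: bfbdc frn vofnm hcox wywou gnamh pzjk ftpv tznz
Hunk 2: at line 4 remove [gnamh] add [cdbz,hfia] -> 10 lines: bfbdc frn vofnm hcox wywou cdbz hfia pzjk ftpv tznz
Hunk 3: at line 4 remove [wywou] add [nnkz,awpdt,xxu] -> 12 lines: bfbdc frn vofnm hcox nnkz awpdt xxu cdbz hfia pzjk ftpv tznz
Hunk 4: at line 3 remove [nnkz] add [kzky] -> 12 lines: bfbdc frn vofnm hcox kzky awpdt xxu cdbz hfia pzjk ftpv tznz
Hunk 5: at line 3 remove [hcox,kzky,awpdt] add [utcb,bnci,xoqto] -> 12 lines: bfbdc frn vofnm utcb bnci xoqto xxu cdbz hfia pzjk ftpv tznz
Hunk 6: at line 2 remove [utcb,bnci,xoqto] add [bup,ato] -> 11 lines: bfbdc frn vofnm bup ato xxu cdbz hfia pzjk ftpv tznz
Final line 11: tznz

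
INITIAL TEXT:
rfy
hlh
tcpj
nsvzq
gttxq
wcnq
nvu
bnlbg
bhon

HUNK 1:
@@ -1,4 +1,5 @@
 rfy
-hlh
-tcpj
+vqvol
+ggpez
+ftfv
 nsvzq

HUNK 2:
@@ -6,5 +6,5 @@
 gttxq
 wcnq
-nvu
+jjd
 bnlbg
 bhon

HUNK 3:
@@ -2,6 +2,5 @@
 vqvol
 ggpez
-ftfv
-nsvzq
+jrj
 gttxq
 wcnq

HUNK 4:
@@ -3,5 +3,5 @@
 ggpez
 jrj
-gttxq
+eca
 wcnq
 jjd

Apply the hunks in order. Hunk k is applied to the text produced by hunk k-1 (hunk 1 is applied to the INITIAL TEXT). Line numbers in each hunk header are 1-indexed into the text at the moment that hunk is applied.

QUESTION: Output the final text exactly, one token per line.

Hunk 1: at line 1 remove [hlh,tcpj] add [vqvol,ggpez,ftfv] -> 10 lines: rfy vqvol ggpez ftfv nsvzq gttxq wcnq nvu bnlbg bhon
Hunk 2: at line 6 remove [nvu] add [jjd] -> 10 lines: rfy vqvol ggpez ftfv nsvzq gttxq wcnq jjd bnlbg bhon
Hunk 3: at line 2 remove [ftfv,nsvzq] add [jrj] -> 9 lines: rfy vqvol ggpez jrj gttxq wcnq jjd bnlbg bhon
Hunk 4: at line 3 remove [gttxq] add [eca] -> 9 lines: rfy vqvol ggpez jrj eca wcnq jjd bnlbg bhon

Answer: rfy
vqvol
ggpez
jrj
eca
wcnq
jjd
bnlbg
bhon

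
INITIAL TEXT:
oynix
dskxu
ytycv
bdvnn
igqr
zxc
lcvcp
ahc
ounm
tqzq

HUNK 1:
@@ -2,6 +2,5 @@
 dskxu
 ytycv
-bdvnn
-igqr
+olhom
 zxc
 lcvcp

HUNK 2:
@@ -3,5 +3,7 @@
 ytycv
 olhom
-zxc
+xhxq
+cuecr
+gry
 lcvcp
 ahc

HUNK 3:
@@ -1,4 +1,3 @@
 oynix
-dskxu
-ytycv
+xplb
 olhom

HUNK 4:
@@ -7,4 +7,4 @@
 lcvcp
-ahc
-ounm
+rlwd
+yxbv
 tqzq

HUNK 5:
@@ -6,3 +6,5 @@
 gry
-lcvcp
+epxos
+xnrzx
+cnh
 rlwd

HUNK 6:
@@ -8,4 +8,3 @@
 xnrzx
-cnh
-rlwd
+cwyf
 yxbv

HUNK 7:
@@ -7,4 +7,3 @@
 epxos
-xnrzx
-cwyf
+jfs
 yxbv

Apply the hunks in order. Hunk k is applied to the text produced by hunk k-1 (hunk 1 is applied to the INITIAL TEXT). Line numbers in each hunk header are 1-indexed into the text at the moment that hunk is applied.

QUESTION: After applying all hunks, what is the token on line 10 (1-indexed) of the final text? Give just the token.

Answer: tqzq

Derivation:
Hunk 1: at line 2 remove [bdvnn,igqr] add [olhom] -> 9 lines: oynix dskxu ytycv olhom zxc lcvcp ahc ounm tqzq
Hunk 2: at line 3 remove [zxc] add [xhxq,cuecr,gry] -> 11 lines: oynix dskxu ytycv olhom xhxq cuecr gry lcvcp ahc ounm tqzq
Hunk 3: at line 1 remove [dskxu,ytycv] add [xplb] -> 10 lines: oynix xplb olhom xhxq cuecr gry lcvcp ahc ounm tqzq
Hunk 4: at line 7 remove [ahc,ounm] add [rlwd,yxbv] -> 10 lines: oynix xplb olhom xhxq cuecr gry lcvcp rlwd yxbv tqzq
Hunk 5: at line 6 remove [lcvcp] add [epxos,xnrzx,cnh] -> 12 lines: oynix xplb olhom xhxq cuecr gry epxos xnrzx cnh rlwd yxbv tqzq
Hunk 6: at line 8 remove [cnh,rlwd] add [cwyf] -> 11 lines: oynix xplb olhom xhxq cuecr gry epxos xnrzx cwyf yxbv tqzq
Hunk 7: at line 7 remove [xnrzx,cwyf] add [jfs] -> 10 lines: oynix xplb olhom xhxq cuecr gry epxos jfs yxbv tqzq
Final line 10: tqzq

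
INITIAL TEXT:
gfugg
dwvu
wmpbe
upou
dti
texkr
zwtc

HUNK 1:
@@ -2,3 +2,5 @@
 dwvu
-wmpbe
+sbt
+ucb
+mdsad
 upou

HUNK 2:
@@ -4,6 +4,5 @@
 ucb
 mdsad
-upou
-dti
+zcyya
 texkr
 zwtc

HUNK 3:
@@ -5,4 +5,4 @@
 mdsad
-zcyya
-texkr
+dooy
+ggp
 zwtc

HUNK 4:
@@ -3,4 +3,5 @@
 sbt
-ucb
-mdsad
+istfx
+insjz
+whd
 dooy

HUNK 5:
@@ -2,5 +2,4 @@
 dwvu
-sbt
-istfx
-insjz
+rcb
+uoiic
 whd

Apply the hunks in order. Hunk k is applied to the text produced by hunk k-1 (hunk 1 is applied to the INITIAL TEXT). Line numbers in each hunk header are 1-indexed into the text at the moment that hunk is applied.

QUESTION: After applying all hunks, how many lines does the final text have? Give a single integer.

Hunk 1: at line 2 remove [wmpbe] add [sbt,ucb,mdsad] -> 9 lines: gfugg dwvu sbt ucb mdsad upou dti texkr zwtc
Hunk 2: at line 4 remove [upou,dti] add [zcyya] -> 8 lines: gfugg dwvu sbt ucb mdsad zcyya texkr zwtc
Hunk 3: at line 5 remove [zcyya,texkr] add [dooy,ggp] -> 8 lines: gfugg dwvu sbt ucb mdsad dooy ggp zwtc
Hunk 4: at line 3 remove [ucb,mdsad] add [istfx,insjz,whd] -> 9 lines: gfugg dwvu sbt istfx insjz whd dooy ggp zwtc
Hunk 5: at line 2 remove [sbt,istfx,insjz] add [rcb,uoiic] -> 8 lines: gfugg dwvu rcb uoiic whd dooy ggp zwtc
Final line count: 8

Answer: 8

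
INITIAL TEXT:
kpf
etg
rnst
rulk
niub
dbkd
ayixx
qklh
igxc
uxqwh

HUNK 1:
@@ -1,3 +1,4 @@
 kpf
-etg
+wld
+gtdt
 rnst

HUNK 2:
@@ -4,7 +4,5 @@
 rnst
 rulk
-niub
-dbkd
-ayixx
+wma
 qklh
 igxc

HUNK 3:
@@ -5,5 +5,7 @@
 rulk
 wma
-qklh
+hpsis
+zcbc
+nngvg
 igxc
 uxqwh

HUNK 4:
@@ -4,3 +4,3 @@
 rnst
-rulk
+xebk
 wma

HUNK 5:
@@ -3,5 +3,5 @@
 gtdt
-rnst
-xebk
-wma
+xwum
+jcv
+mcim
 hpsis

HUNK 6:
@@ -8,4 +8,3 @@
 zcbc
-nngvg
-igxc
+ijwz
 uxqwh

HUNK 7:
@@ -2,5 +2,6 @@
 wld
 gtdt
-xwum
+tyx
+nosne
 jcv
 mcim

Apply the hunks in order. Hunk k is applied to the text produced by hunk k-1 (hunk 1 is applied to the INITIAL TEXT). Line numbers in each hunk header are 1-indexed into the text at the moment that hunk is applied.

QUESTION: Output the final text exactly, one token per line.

Answer: kpf
wld
gtdt
tyx
nosne
jcv
mcim
hpsis
zcbc
ijwz
uxqwh

Derivation:
Hunk 1: at line 1 remove [etg] add [wld,gtdt] -> 11 lines: kpf wld gtdt rnst rulk niub dbkd ayixx qklh igxc uxqwh
Hunk 2: at line 4 remove [niub,dbkd,ayixx] add [wma] -> 9 lines: kpf wld gtdt rnst rulk wma qklh igxc uxqwh
Hunk 3: at line 5 remove [qklh] add [hpsis,zcbc,nngvg] -> 11 lines: kpf wld gtdt rnst rulk wma hpsis zcbc nngvg igxc uxqwh
Hunk 4: at line 4 remove [rulk] add [xebk] -> 11 lines: kpf wld gtdt rnst xebk wma hpsis zcbc nngvg igxc uxqwh
Hunk 5: at line 3 remove [rnst,xebk,wma] add [xwum,jcv,mcim] -> 11 lines: kpf wld gtdt xwum jcv mcim hpsis zcbc nngvg igxc uxqwh
Hunk 6: at line 8 remove [nngvg,igxc] add [ijwz] -> 10 lines: kpf wld gtdt xwum jcv mcim hpsis zcbc ijwz uxqwh
Hunk 7: at line 2 remove [xwum] add [tyx,nosne] -> 11 lines: kpf wld gtdt tyx nosne jcv mcim hpsis zcbc ijwz uxqwh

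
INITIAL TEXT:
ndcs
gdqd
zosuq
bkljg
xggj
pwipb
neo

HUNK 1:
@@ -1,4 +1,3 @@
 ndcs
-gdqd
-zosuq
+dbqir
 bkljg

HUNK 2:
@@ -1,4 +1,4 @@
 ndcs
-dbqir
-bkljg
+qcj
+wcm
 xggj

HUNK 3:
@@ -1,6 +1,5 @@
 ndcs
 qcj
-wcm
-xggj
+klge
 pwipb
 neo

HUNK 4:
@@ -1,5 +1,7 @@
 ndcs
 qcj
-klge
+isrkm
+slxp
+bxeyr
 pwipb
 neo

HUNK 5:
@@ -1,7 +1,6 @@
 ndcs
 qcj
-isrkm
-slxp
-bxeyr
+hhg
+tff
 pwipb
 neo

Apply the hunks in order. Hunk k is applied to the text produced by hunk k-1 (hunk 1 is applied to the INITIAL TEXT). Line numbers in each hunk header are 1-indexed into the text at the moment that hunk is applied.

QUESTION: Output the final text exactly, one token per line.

Hunk 1: at line 1 remove [gdqd,zosuq] add [dbqir] -> 6 lines: ndcs dbqir bkljg xggj pwipb neo
Hunk 2: at line 1 remove [dbqir,bkljg] add [qcj,wcm] -> 6 lines: ndcs qcj wcm xggj pwipb neo
Hunk 3: at line 1 remove [wcm,xggj] add [klge] -> 5 lines: ndcs qcj klge pwipb neo
Hunk 4: at line 1 remove [klge] add [isrkm,slxp,bxeyr] -> 7 lines: ndcs qcj isrkm slxp bxeyr pwipb neo
Hunk 5: at line 1 remove [isrkm,slxp,bxeyr] add [hhg,tff] -> 6 lines: ndcs qcj hhg tff pwipb neo

Answer: ndcs
qcj
hhg
tff
pwipb
neo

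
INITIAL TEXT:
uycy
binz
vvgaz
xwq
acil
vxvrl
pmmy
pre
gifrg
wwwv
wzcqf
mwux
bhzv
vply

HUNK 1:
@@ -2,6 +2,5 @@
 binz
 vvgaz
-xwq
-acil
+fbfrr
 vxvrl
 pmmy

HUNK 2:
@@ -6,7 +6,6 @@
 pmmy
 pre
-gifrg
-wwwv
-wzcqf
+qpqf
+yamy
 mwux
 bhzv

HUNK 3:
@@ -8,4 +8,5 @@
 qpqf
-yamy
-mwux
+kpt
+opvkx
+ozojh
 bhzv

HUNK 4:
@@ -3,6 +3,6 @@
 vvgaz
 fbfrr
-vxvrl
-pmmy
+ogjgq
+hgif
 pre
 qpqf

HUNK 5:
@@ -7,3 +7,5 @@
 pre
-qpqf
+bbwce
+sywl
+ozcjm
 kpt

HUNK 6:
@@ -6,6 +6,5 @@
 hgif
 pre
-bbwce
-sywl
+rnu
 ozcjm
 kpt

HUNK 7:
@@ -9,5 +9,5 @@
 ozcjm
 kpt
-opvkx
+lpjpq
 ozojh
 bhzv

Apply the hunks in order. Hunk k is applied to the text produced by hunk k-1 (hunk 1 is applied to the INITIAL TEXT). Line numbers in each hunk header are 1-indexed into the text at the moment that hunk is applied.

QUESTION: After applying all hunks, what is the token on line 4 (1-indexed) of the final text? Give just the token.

Hunk 1: at line 2 remove [xwq,acil] add [fbfrr] -> 13 lines: uycy binz vvgaz fbfrr vxvrl pmmy pre gifrg wwwv wzcqf mwux bhzv vply
Hunk 2: at line 6 remove [gifrg,wwwv,wzcqf] add [qpqf,yamy] -> 12 lines: uycy binz vvgaz fbfrr vxvrl pmmy pre qpqf yamy mwux bhzv vply
Hunk 3: at line 8 remove [yamy,mwux] add [kpt,opvkx,ozojh] -> 13 lines: uycy binz vvgaz fbfrr vxvrl pmmy pre qpqf kpt opvkx ozojh bhzv vply
Hunk 4: at line 3 remove [vxvrl,pmmy] add [ogjgq,hgif] -> 13 lines: uycy binz vvgaz fbfrr ogjgq hgif pre qpqf kpt opvkx ozojh bhzv vply
Hunk 5: at line 7 remove [qpqf] add [bbwce,sywl,ozcjm] -> 15 lines: uycy binz vvgaz fbfrr ogjgq hgif pre bbwce sywl ozcjm kpt opvkx ozojh bhzv vply
Hunk 6: at line 6 remove [bbwce,sywl] add [rnu] -> 14 lines: uycy binz vvgaz fbfrr ogjgq hgif pre rnu ozcjm kpt opvkx ozojh bhzv vply
Hunk 7: at line 9 remove [opvkx] add [lpjpq] -> 14 lines: uycy binz vvgaz fbfrr ogjgq hgif pre rnu ozcjm kpt lpjpq ozojh bhzv vply
Final line 4: fbfrr

Answer: fbfrr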